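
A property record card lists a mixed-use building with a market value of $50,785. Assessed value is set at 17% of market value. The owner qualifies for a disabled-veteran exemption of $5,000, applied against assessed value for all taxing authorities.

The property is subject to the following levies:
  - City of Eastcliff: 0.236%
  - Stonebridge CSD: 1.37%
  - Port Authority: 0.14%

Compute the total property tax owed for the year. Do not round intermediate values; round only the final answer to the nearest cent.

Assessed value = $50,785 × 0.17 = $8,633.45
Taxable value = $8,633.45 − $5,000 = $3,633.45
City of Eastcliff: $3,633.45 × 0.00236 = $8.574942
Stonebridge CSD: $3,633.45 × 0.0137 = $49.778265
Port Authority: $3,633.45 × 0.0014 = $5.08683
Total = $8.574942 + $49.778265 + $5.08683 = $63.440037

$63.44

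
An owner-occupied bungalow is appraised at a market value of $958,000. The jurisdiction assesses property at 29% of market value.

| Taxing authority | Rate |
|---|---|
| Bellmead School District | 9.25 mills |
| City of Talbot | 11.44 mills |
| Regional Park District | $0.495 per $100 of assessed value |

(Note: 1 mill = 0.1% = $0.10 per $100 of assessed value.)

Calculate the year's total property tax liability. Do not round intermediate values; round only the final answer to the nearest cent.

Assessed value = $958,000 × 0.29 = $277,820
Bellmead School District: $277,820 × 0.00925 = $2,569.835
City of Talbot: $277,820 × 0.01144 = $3,178.2608
Regional Park District: $277,820 × 0.00495 = $1,375.209
Total = $7,123.3048

$7,123.30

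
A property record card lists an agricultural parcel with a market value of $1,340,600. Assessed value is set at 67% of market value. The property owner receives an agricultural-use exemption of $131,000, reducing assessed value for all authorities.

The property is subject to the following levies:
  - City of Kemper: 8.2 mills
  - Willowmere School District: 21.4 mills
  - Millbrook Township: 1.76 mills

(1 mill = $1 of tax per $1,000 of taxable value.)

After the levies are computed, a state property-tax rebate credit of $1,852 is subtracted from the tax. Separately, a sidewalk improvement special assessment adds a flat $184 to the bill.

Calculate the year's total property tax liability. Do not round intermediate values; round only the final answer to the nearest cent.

$22,391.45

Assessed value = $1,340,600 × 0.67 = $898,202
Taxable value = $898,202 − $131,000 = $767,202
City of Kemper: $767,202 × 0.0082 = $6,291.0564
Willowmere School District: $767,202 × 0.0214 = $16,418.1228
Millbrook Township: $767,202 × 0.00176 = $1,350.27552
Levies subtotal = $24,059.45472
After credit = $24,059.45472 − $1,852 = $22,207.45472
Total = $22,207.45472 + $184 = $22,391.45472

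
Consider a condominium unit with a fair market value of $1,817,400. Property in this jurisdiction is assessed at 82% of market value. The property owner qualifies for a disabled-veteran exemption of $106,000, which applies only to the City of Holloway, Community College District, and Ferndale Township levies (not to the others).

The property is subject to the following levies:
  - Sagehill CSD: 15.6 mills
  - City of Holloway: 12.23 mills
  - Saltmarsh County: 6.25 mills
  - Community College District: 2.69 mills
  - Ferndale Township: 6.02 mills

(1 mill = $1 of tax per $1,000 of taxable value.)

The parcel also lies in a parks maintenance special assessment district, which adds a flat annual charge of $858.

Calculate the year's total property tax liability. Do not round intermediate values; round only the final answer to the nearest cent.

Assessed value = $1,817,400 × 0.82 = $1,490,268
Sagehill CSD: $1,490,268 × 0.0156 = $23,248.1808
City of Holloway: ($1,490,268 − $106,000) × 0.01223 = $1,384,268 × 0.01223 = $16,929.59764
Saltmarsh County: $1,490,268 × 0.00625 = $9,314.175
Community College District: ($1,490,268 − $106,000) × 0.00269 = $1,384,268 × 0.00269 = $3,723.68092
Ferndale Township: ($1,490,268 − $106,000) × 0.00602 = $1,384,268 × 0.00602 = $8,333.29336
Levies subtotal = $61,548.92772
Total = $61,548.92772 + $858 = $62,406.92772

$62,406.93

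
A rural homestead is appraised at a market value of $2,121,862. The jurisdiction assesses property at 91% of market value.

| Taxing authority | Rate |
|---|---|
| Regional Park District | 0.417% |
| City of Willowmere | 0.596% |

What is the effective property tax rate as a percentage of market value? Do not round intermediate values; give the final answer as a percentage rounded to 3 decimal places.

Assessed value = $2,121,862 × 0.91 = $1,930,894.42
Regional Park District: $1,930,894.42 × 0.00417 = $8,051.8297314
City of Willowmere: $1,930,894.42 × 0.00596 = $11,508.1307432
Total tax = $19,559.9604746
Effective rate = $19,559.9604746 ÷ $2,121,862 = 0.922% of market value

0.922%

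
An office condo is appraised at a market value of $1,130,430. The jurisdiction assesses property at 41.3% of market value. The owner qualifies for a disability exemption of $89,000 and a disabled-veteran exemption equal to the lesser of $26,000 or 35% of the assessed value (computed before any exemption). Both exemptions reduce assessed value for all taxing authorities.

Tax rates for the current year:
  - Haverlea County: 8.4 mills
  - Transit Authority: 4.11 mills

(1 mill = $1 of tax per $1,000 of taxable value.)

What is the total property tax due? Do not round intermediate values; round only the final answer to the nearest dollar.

$4,402

Assessed value = $1,130,430 × 0.413 = $466,867.59
Disabled-veteran exemption = min($26,000, 35% × $466,867.59) = min($26,000, $163,403.6565) = $26,000 (dollar cap binds)
Taxable value = $466,867.59 − $89,000 − $26,000 = $351,867.59
Haverlea County: $351,867.59 × 0.0084 = $2,955.687756
Transit Authority: $351,867.59 × 0.00411 = $1,446.1757949
Total = $4,401.8635509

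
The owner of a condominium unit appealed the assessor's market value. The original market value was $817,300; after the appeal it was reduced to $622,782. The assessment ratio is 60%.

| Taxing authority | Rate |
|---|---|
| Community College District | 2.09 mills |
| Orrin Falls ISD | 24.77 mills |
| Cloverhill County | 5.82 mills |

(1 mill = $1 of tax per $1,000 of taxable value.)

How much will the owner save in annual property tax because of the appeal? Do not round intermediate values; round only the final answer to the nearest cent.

$3,814.11

Old assessed value = $817,300 × 0.6 = $490,380
New assessed value = $622,782 × 0.6 = $373,669.2
Combined rate = 0.00209 + 0.02477 + 0.00582 = 0.03268
Old tax = $490,380 × 0.03268 = $16,025.6184
New tax = $373,669.2 × 0.03268 = $12,211.509456
Reduction = $16,025.6184 − $12,211.509456 = $3,814.108944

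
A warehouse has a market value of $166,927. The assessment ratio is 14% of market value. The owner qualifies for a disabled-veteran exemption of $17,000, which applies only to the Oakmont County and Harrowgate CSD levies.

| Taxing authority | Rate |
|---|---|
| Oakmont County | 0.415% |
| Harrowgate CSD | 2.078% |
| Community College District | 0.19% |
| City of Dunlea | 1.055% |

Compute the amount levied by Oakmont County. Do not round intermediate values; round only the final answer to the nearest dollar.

Assessed value = $166,927 × 0.14 = $23,369.78
Oakmont County taxable value = $23,369.78 − $17,000 = $6,369.78
Oakmont County levy = $6,369.78 × 0.00415 = $26.434587

$26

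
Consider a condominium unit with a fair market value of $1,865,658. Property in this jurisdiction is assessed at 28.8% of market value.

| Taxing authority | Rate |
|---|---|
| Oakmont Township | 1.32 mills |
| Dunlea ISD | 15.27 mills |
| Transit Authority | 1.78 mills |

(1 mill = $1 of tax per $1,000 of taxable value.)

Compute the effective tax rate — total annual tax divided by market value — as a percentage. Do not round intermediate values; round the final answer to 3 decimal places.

0.529%

Assessed value = $1,865,658 × 0.288 = $537,309.504
Oakmont Township: $537,309.504 × 0.00132 = $709.24854528
Dunlea ISD: $537,309.504 × 0.01527 = $8,204.71612608
Transit Authority: $537,309.504 × 0.00178 = $956.41091712
Total tax = $9,870.37558848
Effective rate = $9,870.37558848 ÷ $1,865,658 = 0.529% of market value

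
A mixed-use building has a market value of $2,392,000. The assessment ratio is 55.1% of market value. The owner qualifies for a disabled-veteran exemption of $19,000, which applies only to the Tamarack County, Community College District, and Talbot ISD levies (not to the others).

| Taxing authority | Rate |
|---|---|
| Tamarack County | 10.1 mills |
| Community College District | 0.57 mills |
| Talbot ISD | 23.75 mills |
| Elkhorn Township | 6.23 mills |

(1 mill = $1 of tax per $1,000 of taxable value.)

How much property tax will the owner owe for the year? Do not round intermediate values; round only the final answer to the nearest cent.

Assessed value = $2,392,000 × 0.551 = $1,317,992
Tamarack County: ($1,317,992 − $19,000) × 0.0101 = $1,298,992 × 0.0101 = $13,119.8192
Community College District: ($1,317,992 − $19,000) × 0.00057 = $1,298,992 × 0.00057 = $740.42544
Talbot ISD: ($1,317,992 − $19,000) × 0.02375 = $1,298,992 × 0.02375 = $30,851.06
Elkhorn Township: $1,317,992 × 0.00623 = $8,211.09016
Total = $52,922.3948

$52,922.39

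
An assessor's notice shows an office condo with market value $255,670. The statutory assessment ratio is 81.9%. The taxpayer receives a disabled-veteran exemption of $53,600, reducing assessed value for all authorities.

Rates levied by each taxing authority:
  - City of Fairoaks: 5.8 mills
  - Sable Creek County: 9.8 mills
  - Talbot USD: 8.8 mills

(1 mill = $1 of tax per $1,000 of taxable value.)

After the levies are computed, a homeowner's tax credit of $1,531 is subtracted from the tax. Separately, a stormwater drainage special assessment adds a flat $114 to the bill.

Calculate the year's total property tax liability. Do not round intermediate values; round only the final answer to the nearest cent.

Assessed value = $255,670 × 0.819 = $209,393.73
Taxable value = $209,393.73 − $53,600 = $155,793.73
City of Fairoaks: $155,793.73 × 0.0058 = $903.603634
Sable Creek County: $155,793.73 × 0.0098 = $1,526.778554
Talbot USD: $155,793.73 × 0.0088 = $1,370.984824
Levies subtotal = $3,801.367012
After credit = $3,801.367012 − $1,531 = $2,270.367012
Total = $2,270.367012 + $114 = $2,384.367012

$2,384.37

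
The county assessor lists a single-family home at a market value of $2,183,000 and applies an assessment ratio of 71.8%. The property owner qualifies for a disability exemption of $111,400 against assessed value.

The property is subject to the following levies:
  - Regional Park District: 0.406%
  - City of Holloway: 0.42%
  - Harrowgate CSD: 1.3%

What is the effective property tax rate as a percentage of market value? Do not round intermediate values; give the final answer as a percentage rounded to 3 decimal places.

1.418%

Assessed value = $2,183,000 × 0.718 = $1,567,394
Taxable value = $1,567,394 − $111,400 = $1,455,994
Regional Park District: $1,455,994 × 0.00406 = $5,911.33564
City of Holloway: $1,455,994 × 0.0042 = $6,115.1748
Harrowgate CSD: $1,455,994 × 0.013 = $18,927.922
Total tax = $30,954.43244
Effective rate = $30,954.43244 ÷ $2,183,000 = 1.418% of market value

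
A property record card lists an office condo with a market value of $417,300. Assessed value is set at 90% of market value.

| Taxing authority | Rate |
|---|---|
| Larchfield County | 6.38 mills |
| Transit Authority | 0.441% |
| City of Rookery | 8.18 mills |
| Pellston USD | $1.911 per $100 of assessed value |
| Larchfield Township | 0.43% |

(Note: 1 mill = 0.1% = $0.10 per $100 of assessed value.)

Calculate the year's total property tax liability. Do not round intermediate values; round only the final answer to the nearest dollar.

Assessed value = $417,300 × 0.9 = $375,570
Larchfield County: $375,570 × 0.00638 = $2,396.1366
Transit Authority: $375,570 × 0.00441 = $1,656.2637
City of Rookery: $375,570 × 0.00818 = $3,072.1626
Pellston USD: $375,570 × 0.01911 = $7,177.1427
Larchfield Township: $375,570 × 0.0043 = $1,614.951
Total = $15,916.6566

$15,917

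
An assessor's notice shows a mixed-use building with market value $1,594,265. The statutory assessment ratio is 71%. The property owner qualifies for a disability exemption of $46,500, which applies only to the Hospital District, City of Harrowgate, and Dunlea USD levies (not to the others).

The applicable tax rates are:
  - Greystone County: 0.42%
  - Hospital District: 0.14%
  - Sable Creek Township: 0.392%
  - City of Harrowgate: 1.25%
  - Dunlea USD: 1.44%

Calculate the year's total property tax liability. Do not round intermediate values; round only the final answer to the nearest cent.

$39,908.87

Assessed value = $1,594,265 × 0.71 = $1,131,928.15
Greystone County: $1,131,928.15 × 0.0042 = $4,754.09823
Hospital District: ($1,131,928.15 − $46,500) × 0.0014 = $1,085,428.15 × 0.0014 = $1,519.59941
Sable Creek Township: $1,131,928.15 × 0.00392 = $4,437.158348
City of Harrowgate: ($1,131,928.15 − $46,500) × 0.0125 = $1,085,428.15 × 0.0125 = $13,567.851875
Dunlea USD: ($1,131,928.15 − $46,500) × 0.0144 = $1,085,428.15 × 0.0144 = $15,630.16536
Total = $39,908.873223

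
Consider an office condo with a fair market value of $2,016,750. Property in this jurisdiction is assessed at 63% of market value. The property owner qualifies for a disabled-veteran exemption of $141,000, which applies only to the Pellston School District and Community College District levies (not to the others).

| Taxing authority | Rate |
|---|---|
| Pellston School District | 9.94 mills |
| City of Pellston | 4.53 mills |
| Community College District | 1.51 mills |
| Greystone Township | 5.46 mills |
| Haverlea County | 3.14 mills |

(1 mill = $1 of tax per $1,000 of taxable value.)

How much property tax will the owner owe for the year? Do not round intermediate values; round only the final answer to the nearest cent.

Assessed value = $2,016,750 × 0.63 = $1,270,552.5
Pellston School District: ($1,270,552.5 − $141,000) × 0.00994 = $1,129,552.5 × 0.00994 = $11,227.75185
City of Pellston: $1,270,552.5 × 0.00453 = $5,755.602825
Community College District: ($1,270,552.5 − $141,000) × 0.00151 = $1,129,552.5 × 0.00151 = $1,705.624275
Greystone Township: $1,270,552.5 × 0.00546 = $6,937.21665
Haverlea County: $1,270,552.5 × 0.00314 = $3,989.53485
Total = $29,615.73045

$29,615.73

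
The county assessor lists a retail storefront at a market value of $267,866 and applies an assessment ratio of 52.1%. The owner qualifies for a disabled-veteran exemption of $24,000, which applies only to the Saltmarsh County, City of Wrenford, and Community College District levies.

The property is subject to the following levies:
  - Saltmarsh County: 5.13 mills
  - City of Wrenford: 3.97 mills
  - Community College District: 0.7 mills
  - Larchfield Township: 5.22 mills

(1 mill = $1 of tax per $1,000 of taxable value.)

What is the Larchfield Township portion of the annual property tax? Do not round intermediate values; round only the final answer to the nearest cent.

Assessed value = $267,866 × 0.521 = $139,558.186
Larchfield Township taxable value = $139,558.186 (exemption does not apply)
Larchfield Township levy = $139,558.186 × 0.00522 = $728.49373092

$728.49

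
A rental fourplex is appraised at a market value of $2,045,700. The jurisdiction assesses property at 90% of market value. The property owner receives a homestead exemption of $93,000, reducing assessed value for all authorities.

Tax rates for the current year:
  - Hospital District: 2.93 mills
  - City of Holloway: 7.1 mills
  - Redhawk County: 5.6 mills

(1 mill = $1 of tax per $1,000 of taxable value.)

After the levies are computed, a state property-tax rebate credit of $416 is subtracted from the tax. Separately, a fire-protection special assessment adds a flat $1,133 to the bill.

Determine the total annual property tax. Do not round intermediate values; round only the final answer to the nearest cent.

$28,040.27

Assessed value = $2,045,700 × 0.9 = $1,841,130
Taxable value = $1,841,130 − $93,000 = $1,748,130
Hospital District: $1,748,130 × 0.00293 = $5,122.0209
City of Holloway: $1,748,130 × 0.0071 = $12,411.723
Redhawk County: $1,748,130 × 0.0056 = $9,789.528
Levies subtotal = $27,323.2719
After credit = $27,323.2719 − $416 = $26,907.2719
Total = $26,907.2719 + $1,133 = $28,040.2719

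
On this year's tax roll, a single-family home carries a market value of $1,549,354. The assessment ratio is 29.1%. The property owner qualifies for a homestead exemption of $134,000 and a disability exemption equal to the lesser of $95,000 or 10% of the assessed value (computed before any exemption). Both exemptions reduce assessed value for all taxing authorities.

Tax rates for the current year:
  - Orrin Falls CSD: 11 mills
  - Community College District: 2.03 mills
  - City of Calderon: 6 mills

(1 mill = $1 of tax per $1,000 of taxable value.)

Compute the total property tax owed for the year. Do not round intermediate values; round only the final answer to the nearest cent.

$5,171.89

Assessed value = $1,549,354 × 0.291 = $450,862.014
Disability exemption = min($95,000, 10% × $450,862.014) = min($95,000, $45,086.2014) = $45,086.2014 (percentage binds)
Taxable value = $450,862.014 − $134,000 − $45,086.2014 = $271,775.8126
Orrin Falls CSD: $271,775.8126 × 0.011 = $2,989.5339386
Community College District: $271,775.8126 × 0.00203 = $551.704899578
City of Calderon: $271,775.8126 × 0.006 = $1,630.6548756
Total = $5,171.893713778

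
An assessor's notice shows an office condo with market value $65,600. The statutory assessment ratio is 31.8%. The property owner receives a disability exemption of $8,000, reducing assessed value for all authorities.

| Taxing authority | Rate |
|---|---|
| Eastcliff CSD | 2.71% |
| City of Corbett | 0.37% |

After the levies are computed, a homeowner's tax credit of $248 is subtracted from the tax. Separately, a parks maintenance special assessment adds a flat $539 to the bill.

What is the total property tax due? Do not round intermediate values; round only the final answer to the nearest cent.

$687.11

Assessed value = $65,600 × 0.318 = $20,860.8
Taxable value = $20,860.8 − $8,000 = $12,860.8
Eastcliff CSD: $12,860.8 × 0.0271 = $348.52768
City of Corbett: $12,860.8 × 0.0037 = $47.58496
Levies subtotal = $396.11264
After credit = $396.11264 − $248 = $148.11264
Total = $148.11264 + $539 = $687.11264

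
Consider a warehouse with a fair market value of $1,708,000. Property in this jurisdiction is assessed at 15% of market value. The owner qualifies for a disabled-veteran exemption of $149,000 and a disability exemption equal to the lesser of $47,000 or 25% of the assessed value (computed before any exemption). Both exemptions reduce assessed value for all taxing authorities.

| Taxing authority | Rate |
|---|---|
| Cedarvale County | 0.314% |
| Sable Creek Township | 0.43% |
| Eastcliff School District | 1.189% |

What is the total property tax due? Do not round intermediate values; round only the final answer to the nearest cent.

$1,163.67

Assessed value = $1,708,000 × 0.15 = $256,200
Disability exemption = min($47,000, 25% × $256,200) = min($47,000, $64,050) = $47,000 (dollar cap binds)
Taxable value = $256,200 − $149,000 − $47,000 = $60,200
Cedarvale County: $60,200 × 0.00314 = $189.028
Sable Creek Township: $60,200 × 0.0043 = $258.86
Eastcliff School District: $60,200 × 0.01189 = $715.778
Total = $1,163.666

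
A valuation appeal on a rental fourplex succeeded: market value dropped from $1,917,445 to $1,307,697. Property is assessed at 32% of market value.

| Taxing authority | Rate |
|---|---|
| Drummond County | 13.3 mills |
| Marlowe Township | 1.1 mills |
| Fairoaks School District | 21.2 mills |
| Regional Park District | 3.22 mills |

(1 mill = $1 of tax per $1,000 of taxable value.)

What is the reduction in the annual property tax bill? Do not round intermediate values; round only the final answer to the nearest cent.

$7,574.53

Old assessed value = $1,917,445 × 0.32 = $613,582.4
New assessed value = $1,307,697 × 0.32 = $418,463.04
Combined rate = 0.0133 + 0.0011 + 0.0212 + 0.00322 = 0.03882
Old tax = $613,582.4 × 0.03882 = $23,819.268768
New tax = $418,463.04 × 0.03882 = $16,244.7352128
Reduction = $23,819.268768 − $16,244.7352128 = $7,574.5335552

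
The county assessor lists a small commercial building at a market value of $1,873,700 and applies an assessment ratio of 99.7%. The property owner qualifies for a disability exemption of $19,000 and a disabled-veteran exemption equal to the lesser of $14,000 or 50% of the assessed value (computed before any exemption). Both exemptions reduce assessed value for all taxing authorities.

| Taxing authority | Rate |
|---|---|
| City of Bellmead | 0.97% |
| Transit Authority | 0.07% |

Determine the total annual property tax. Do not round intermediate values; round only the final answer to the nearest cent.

$19,084.82

Assessed value = $1,873,700 × 0.997 = $1,868,078.9
Disabled-veteran exemption = min($14,000, 50% × $1,868,078.9) = min($14,000, $934,039.45) = $14,000 (dollar cap binds)
Taxable value = $1,868,078.9 − $19,000 − $14,000 = $1,835,078.9
City of Bellmead: $1,835,078.9 × 0.0097 = $17,800.26533
Transit Authority: $1,835,078.9 × 0.0007 = $1,284.55523
Total = $19,084.82056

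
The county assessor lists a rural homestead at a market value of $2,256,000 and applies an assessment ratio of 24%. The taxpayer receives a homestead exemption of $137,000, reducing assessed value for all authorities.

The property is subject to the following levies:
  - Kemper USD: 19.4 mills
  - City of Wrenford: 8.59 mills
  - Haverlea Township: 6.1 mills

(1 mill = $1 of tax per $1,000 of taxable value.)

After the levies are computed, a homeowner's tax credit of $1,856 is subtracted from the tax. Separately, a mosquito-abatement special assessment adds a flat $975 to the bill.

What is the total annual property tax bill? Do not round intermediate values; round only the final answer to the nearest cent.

Assessed value = $2,256,000 × 0.24 = $541,440
Taxable value = $541,440 − $137,000 = $404,440
Kemper USD: $404,440 × 0.0194 = $7,846.136
City of Wrenford: $404,440 × 0.00859 = $3,474.1396
Haverlea Township: $404,440 × 0.0061 = $2,467.084
Levies subtotal = $13,787.3596
After credit = $13,787.3596 − $1,856 = $11,931.3596
Total = $11,931.3596 + $975 = $12,906.3596

$12,906.36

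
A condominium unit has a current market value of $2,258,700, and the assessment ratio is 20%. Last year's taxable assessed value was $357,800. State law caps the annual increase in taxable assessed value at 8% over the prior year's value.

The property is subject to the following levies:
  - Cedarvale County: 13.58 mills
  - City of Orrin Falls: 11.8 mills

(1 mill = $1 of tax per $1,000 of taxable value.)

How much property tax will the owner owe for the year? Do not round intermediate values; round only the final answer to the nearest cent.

Uncapped assessed value = $2,258,700 × 0.2 = $451,740
Cap limit = $357,800 × 1.08 = $386,424
Taxable assessed value = min($451,740, $386,424) = $386,424 (cap binds)
Cedarvale County: $386,424 × 0.01358 = $5,247.63792
City of Orrin Falls: $386,424 × 0.0118 = $4,559.8032
Total = $9,807.44112

$9,807.44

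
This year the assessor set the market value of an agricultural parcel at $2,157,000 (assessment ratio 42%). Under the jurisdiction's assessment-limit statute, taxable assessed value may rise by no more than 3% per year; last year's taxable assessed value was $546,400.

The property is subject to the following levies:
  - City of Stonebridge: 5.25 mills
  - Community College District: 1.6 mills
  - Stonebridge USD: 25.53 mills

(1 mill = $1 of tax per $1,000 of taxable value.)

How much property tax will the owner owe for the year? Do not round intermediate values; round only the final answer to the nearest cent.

Uncapped assessed value = $2,157,000 × 0.42 = $905,940
Cap limit = $546,400 × 1.03 = $562,792
Taxable assessed value = min($905,940, $562,792) = $562,792 (cap binds)
City of Stonebridge: $562,792 × 0.00525 = $2,954.658
Community College District: $562,792 × 0.0016 = $900.4672
Stonebridge USD: $562,792 × 0.02553 = $14,368.07976
Total = $18,223.20496

$18,223.20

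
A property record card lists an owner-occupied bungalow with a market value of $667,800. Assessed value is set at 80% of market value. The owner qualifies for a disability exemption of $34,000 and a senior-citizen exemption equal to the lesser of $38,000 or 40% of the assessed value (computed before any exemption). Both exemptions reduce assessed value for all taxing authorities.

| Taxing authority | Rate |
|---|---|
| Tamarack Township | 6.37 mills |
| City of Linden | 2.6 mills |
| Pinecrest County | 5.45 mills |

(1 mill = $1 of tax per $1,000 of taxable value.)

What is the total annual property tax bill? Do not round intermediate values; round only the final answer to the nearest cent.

Assessed value = $667,800 × 0.8 = $534,240
Senior-citizen exemption = min($38,000, 40% × $534,240) = min($38,000, $213,696) = $38,000 (dollar cap binds)
Taxable value = $534,240 − $34,000 − $38,000 = $462,240
Tamarack Township: $462,240 × 0.00637 = $2,944.4688
City of Linden: $462,240 × 0.0026 = $1,201.824
Pinecrest County: $462,240 × 0.00545 = $2,519.208
Total = $6,665.5008

$6,665.50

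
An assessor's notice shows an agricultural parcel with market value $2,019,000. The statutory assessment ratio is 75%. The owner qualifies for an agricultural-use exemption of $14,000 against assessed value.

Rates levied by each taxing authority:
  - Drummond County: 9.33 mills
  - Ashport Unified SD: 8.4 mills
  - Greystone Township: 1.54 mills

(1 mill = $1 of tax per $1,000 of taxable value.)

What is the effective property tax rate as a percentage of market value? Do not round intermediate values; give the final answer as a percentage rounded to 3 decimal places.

Assessed value = $2,019,000 × 0.75 = $1,514,250
Taxable value = $1,514,250 − $14,000 = $1,500,250
Drummond County: $1,500,250 × 0.00933 = $13,997.3325
Ashport Unified SD: $1,500,250 × 0.0084 = $12,602.1
Greystone Township: $1,500,250 × 0.00154 = $2,310.385
Total tax = $28,909.8175
Effective rate = $28,909.8175 ÷ $2,019,000 = 1.432% of market value

1.432%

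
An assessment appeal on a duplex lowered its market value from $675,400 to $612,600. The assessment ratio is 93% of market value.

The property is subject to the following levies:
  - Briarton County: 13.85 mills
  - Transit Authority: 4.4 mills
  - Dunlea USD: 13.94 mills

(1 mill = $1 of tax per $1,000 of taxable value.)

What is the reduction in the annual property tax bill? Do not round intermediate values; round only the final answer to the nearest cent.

$1,880.02

Old assessed value = $675,400 × 0.93 = $628,122
New assessed value = $612,600 × 0.93 = $569,718
Combined rate = 0.01385 + 0.0044 + 0.01394 = 0.03219
Old tax = $628,122 × 0.03219 = $20,219.24718
New tax = $569,718 × 0.03219 = $18,339.22242
Reduction = $20,219.24718 − $18,339.22242 = $1,880.02476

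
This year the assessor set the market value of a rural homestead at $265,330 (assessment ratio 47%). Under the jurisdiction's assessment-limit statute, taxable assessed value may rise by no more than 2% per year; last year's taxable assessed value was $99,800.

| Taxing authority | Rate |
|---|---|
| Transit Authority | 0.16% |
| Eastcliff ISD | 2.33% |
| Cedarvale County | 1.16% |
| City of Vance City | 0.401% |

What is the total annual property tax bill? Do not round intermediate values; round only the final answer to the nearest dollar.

$4,124

Uncapped assessed value = $265,330 × 0.47 = $124,705.1
Cap limit = $99,800 × 1.02 = $101,796
Taxable assessed value = min($124,705.1, $101,796) = $101,796 (cap binds)
Transit Authority: $101,796 × 0.0016 = $162.8736
Eastcliff ISD: $101,796 × 0.0233 = $2,371.8468
Cedarvale County: $101,796 × 0.0116 = $1,180.8336
City of Vance City: $101,796 × 0.00401 = $408.20196
Total = $4,123.75596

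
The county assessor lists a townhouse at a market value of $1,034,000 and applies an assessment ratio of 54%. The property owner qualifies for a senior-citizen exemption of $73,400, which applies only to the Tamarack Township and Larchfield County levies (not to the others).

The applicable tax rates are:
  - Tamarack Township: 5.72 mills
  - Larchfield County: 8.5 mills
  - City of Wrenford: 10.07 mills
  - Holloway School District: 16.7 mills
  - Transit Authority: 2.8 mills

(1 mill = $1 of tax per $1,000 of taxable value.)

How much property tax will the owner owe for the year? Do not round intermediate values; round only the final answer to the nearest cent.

Assessed value = $1,034,000 × 0.54 = $558,360
Tamarack Township: ($558,360 − $73,400) × 0.00572 = $484,960 × 0.00572 = $2,773.9712
Larchfield County: ($558,360 − $73,400) × 0.0085 = $484,960 × 0.0085 = $4,122.16
City of Wrenford: $558,360 × 0.01007 = $5,622.6852
Holloway School District: $558,360 × 0.0167 = $9,324.612
Transit Authority: $558,360 × 0.0028 = $1,563.408
Total = $23,406.8364

$23,406.84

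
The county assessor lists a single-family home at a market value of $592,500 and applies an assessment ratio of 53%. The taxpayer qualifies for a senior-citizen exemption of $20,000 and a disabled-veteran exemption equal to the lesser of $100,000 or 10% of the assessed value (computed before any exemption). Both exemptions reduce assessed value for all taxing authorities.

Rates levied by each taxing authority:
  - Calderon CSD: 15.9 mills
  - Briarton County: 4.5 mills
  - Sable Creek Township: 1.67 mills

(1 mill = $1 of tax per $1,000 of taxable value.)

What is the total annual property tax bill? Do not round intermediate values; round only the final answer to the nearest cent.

$5,796.08

Assessed value = $592,500 × 0.53 = $314,025
Disabled-veteran exemption = min($100,000, 10% × $314,025) = min($100,000, $31,402.5) = $31,402.5 (percentage binds)
Taxable value = $314,025 − $20,000 − $31,402.5 = $262,622.5
Calderon CSD: $262,622.5 × 0.0159 = $4,175.69775
Briarton County: $262,622.5 × 0.0045 = $1,181.80125
Sable Creek Township: $262,622.5 × 0.00167 = $438.579575
Total = $5,796.078575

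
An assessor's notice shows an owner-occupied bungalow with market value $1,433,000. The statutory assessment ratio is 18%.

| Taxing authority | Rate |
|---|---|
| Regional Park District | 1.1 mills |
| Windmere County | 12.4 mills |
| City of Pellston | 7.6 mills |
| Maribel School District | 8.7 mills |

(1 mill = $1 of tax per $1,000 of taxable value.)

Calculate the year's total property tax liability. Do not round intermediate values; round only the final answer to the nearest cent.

$7,686.61

Assessed value = $1,433,000 × 0.18 = $257,940
Regional Park District: $257,940 × 0.0011 = $283.734
Windmere County: $257,940 × 0.0124 = $3,198.456
City of Pellston: $257,940 × 0.0076 = $1,960.344
Maribel School District: $257,940 × 0.0087 = $2,244.078
Total = $283.734 + $3,198.456 + $1,960.344 + $2,244.078 = $7,686.612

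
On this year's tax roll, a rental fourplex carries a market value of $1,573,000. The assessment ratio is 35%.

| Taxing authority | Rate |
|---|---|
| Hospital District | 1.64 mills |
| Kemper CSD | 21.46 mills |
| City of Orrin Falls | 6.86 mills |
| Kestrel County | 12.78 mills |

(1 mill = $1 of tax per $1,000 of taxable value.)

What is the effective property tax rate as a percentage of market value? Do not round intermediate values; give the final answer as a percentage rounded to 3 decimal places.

1.496%

Assessed value = $1,573,000 × 0.35 = $550,550
Hospital District: $550,550 × 0.00164 = $902.902
Kemper CSD: $550,550 × 0.02146 = $11,814.803
City of Orrin Falls: $550,550 × 0.00686 = $3,776.773
Kestrel County: $550,550 × 0.01278 = $7,036.029
Total tax = $23,530.507
Effective rate = $23,530.507 ÷ $1,573,000 = 1.496% of market value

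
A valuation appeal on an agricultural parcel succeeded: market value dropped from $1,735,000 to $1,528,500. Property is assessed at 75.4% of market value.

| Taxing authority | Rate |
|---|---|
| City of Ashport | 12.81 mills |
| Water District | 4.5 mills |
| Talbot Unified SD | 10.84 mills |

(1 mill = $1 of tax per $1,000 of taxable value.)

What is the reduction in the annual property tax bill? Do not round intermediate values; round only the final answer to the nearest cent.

Old assessed value = $1,735,000 × 0.754 = $1,308,190
New assessed value = $1,528,500 × 0.754 = $1,152,489
Combined rate = 0.01281 + 0.0045 + 0.01084 = 0.02815
Old tax = $1,308,190 × 0.02815 = $36,825.5485
New tax = $1,152,489 × 0.02815 = $32,442.56535
Reduction = $36,825.5485 − $32,442.56535 = $4,382.98315

$4,382.98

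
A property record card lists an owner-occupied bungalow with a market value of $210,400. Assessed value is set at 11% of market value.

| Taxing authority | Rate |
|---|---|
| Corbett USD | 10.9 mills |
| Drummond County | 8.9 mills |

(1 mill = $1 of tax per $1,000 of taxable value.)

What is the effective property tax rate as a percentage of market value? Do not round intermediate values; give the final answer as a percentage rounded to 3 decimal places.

0.218%

Assessed value = $210,400 × 0.11 = $23,144
Corbett USD: $23,144 × 0.0109 = $252.2696
Drummond County: $23,144 × 0.0089 = $205.9816
Total tax = $458.2512
Effective rate = $458.2512 ÷ $210,400 = 0.218% of market value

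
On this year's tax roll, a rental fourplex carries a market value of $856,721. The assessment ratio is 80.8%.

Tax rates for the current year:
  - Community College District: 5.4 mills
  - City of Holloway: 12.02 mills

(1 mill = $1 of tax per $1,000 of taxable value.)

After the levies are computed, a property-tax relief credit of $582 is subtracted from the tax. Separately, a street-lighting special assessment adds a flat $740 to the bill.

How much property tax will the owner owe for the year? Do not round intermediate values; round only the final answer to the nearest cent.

Assessed value = $856,721 × 0.808 = $692,230.568
Community College District: $692,230.568 × 0.0054 = $3,738.0450672
City of Holloway: $692,230.568 × 0.01202 = $8,320.61142736
Levies subtotal = $12,058.65649456
After credit = $12,058.65649456 − $582 = $11,476.65649456
Total = $11,476.65649456 + $740 = $12,216.65649456

$12,216.66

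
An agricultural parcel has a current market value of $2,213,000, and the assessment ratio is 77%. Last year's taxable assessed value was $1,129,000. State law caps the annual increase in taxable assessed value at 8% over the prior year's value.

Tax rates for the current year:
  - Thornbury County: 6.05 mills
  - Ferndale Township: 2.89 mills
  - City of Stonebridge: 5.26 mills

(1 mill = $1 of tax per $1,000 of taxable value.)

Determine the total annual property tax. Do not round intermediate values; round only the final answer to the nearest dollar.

$17,314

Uncapped assessed value = $2,213,000 × 0.77 = $1,704,010
Cap limit = $1,129,000 × 1.08 = $1,219,320
Taxable assessed value = min($1,704,010, $1,219,320) = $1,219,320 (cap binds)
Thornbury County: $1,219,320 × 0.00605 = $7,376.886
Ferndale Township: $1,219,320 × 0.00289 = $3,523.8348
City of Stonebridge: $1,219,320 × 0.00526 = $6,413.6232
Total = $17,314.344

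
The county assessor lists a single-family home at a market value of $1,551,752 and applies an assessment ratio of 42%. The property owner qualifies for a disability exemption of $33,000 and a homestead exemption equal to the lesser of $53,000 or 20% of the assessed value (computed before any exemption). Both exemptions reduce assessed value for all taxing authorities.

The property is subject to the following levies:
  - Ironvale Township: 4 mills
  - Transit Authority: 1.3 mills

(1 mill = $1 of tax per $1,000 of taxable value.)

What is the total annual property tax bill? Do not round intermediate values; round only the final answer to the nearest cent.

Assessed value = $1,551,752 × 0.42 = $651,735.84
Homestead exemption = min($53,000, 20% × $651,735.84) = min($53,000, $130,347.168) = $53,000 (dollar cap binds)
Taxable value = $651,735.84 − $33,000 − $53,000 = $565,735.84
Ironvale Township: $565,735.84 × 0.004 = $2,262.94336
Transit Authority: $565,735.84 × 0.0013 = $735.456592
Total = $2,998.399952

$2,998.40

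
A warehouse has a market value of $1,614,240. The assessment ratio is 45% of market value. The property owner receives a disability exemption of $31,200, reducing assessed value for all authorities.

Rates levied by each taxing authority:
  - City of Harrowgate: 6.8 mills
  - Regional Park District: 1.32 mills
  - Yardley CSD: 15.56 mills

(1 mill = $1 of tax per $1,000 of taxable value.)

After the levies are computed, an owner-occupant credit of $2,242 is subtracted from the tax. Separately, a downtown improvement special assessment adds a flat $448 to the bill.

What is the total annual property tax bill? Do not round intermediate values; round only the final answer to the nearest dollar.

Assessed value = $1,614,240 × 0.45 = $726,408
Taxable value = $726,408 − $31,200 = $695,208
City of Harrowgate: $695,208 × 0.0068 = $4,727.4144
Regional Park District: $695,208 × 0.00132 = $917.67456
Yardley CSD: $695,208 × 0.01556 = $10,817.43648
Levies subtotal = $16,462.52544
After credit = $16,462.52544 − $2,242 = $14,220.52544
Total = $14,220.52544 + $448 = $14,668.52544

$14,669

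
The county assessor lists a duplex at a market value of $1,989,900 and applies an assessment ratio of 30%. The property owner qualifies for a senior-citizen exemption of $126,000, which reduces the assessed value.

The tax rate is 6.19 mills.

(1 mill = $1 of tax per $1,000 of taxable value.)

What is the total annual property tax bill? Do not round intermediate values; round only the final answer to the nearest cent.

Assessed value = $1,989,900 × 0.3 = $596,970
Taxable value = $596,970 − $126,000 = $470,970
Tax = $470,970 × 0.00619 = $2,915.3043

$2,915.30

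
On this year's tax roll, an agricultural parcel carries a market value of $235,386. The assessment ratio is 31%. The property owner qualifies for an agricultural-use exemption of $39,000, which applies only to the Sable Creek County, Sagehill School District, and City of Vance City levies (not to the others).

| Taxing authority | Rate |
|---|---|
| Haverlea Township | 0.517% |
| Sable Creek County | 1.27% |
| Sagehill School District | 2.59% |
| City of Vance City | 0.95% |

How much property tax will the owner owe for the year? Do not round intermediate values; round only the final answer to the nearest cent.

Assessed value = $235,386 × 0.31 = $72,969.66
Haverlea Township: $72,969.66 × 0.00517 = $377.2531422
Sable Creek County: ($72,969.66 − $39,000) × 0.0127 = $33,969.66 × 0.0127 = $431.414682
Sagehill School District: ($72,969.66 − $39,000) × 0.0259 = $33,969.66 × 0.0259 = $879.814194
City of Vance City: ($72,969.66 − $39,000) × 0.0095 = $33,969.66 × 0.0095 = $322.71177
Total = $2,011.1937882

$2,011.19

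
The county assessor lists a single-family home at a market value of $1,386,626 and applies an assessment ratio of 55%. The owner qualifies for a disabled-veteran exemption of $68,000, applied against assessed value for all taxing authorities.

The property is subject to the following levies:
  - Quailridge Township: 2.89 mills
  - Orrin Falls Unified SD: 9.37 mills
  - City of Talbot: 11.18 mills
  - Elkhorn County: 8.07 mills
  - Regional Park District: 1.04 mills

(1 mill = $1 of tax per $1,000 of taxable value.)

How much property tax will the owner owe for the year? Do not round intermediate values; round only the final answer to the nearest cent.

Assessed value = $1,386,626 × 0.55 = $762,644.3
Taxable value = $762,644.3 − $68,000 = $694,644.3
Quailridge Township: $694,644.3 × 0.00289 = $2,007.522027
Orrin Falls Unified SD: $694,644.3 × 0.00937 = $6,508.817091
City of Talbot: $694,644.3 × 0.01118 = $7,766.123274
Elkhorn County: $694,644.3 × 0.00807 = $5,605.779501
Regional Park District: $694,644.3 × 0.00104 = $722.430072
Total = $2,007.522027 + $6,508.817091 + $7,766.123274 + $5,605.779501 + $722.430072 = $22,610.671965

$22,610.67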